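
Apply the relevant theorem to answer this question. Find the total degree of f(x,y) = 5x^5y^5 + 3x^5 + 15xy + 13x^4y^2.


Examine each term for its total degree (sum of exponents).
  Term '5x^5y^5' has total degree 5+5 = 10.
  Term '3x^5' has total degree 5+0 = 5.
  Term '15xy' has total degree 1+1 = 2.
  Term '13x^4y^2' has total degree 4+2 = 6.
The maximum total degree among all terms is 10.

10


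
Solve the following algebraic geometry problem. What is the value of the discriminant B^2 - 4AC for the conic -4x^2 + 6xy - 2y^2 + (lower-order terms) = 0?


The discriminant of a conic Ax^2 + Bxy + Cy^2 + ... = 0 is B^2 - 4AC.
B^2 = 6^2 = 36
4AC = 4*(-4)*(-2) = 32
Discriminant = 36 - 32 = 4

4


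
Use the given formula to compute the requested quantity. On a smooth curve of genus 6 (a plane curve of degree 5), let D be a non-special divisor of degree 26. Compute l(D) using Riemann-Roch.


First, compute the genus of a smooth plane curve of degree 5:
g = (d-1)(d-2)/2 = (5-1)(5-2)/2 = 6
For a non-special divisor D (i.e., h^1(D) = 0), Riemann-Roch gives:
l(D) = deg(D) - g + 1
Since deg(D) = 26 >= 2g - 1 = 11, D is non-special.
l(D) = 26 - 6 + 1 = 21

21


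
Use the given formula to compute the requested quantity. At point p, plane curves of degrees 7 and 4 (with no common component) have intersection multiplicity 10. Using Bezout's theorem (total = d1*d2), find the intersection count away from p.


By Bezout's theorem, the total intersection number is d1 * d2.
Total = 7 * 4 = 28
Intersection multiplicity at p = 10
Remaining intersections = 28 - 10 = 18

18


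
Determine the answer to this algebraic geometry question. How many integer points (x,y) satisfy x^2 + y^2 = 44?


Systematically check integer values of x where x^2 <= 44.
For each valid x, check if 44 - x^2 is a perfect square.
Total integer solutions found: 0

0


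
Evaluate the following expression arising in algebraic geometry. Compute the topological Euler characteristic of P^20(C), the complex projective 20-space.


The complex projective space P^20 has one cell in each even real dimension 0, 2, ..., 40.
The cohomology groups are H^{2k}(P^20) = Z for k = 0,...,20, and 0 otherwise.
Euler characteristic = sum of Betti numbers = 1 per even-dimensional cohomology group.
chi(P^20) = 20 + 1 = 21

21


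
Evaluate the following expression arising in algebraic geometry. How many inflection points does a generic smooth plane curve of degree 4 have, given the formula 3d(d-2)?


For a general smooth plane curve C of degree d, the inflection points are
the intersection of C with its Hessian curve, which has degree 3(d-2).
By Bezout, the total intersection number is d * 3(d-2) = 4 * 6 = 24.
For a general curve every flex is ordinary, so each contributes
multiplicity 1 to C·Hess(C), and the number of distinct inflection
points is 3d(d-2).
Inflection points = 3*4*(4-2) = 3*4*2 = 24

24


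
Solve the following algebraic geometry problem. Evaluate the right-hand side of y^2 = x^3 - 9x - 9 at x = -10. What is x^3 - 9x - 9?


Compute x^3 - 9x - 9 at x = -10:
x^3 = (-10)^3 = -1000
(-9)*x = (-9)*(-10) = 90
Sum: -1000 + 90 - 9 = -919

-919


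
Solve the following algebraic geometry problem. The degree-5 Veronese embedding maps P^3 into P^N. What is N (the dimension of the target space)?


The Veronese embedding v_d: P^n -> P^N maps each point to all
degree-d monomials in n+1 homogeneous coordinates.
N = C(n+d, d) - 1
N = C(3+5, 5) - 1
N = C(8, 5) - 1
C(8, 5) = 56
N = 56 - 1 = 55

55


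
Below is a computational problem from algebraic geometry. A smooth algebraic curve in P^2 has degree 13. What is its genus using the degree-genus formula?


Using the genus formula for smooth plane curves:
g = (d-1)(d-2)/2
g = (13-1)(13-2)/2
g = 12*11/2
g = 132/2 = 66

66


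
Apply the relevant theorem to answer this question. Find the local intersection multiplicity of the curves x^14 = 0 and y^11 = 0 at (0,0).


The intersection multiplicity of V(x^a) and V(y^b) at the origin is:
I(O; V(x^14), V(y^11)) = dim_k(k[x,y]/(x^14, y^11))
A basis for k[x,y]/(x^14, y^11) is the set of monomials x^i * y^j
where 0 <= i < 14 and 0 <= j < 11.
The number of such monomials is 14 * 11 = 154

154


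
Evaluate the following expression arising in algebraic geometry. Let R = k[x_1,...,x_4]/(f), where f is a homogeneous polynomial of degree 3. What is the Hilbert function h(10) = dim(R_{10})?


For R = k[x_1,...,x_n]/(f) with f homogeneous of degree e:
The Hilbert series is (1 - t^e)/(1 - t)^n.
So h(d) = C(d+n-1, n-1) - C(d-e+n-1, n-1) for d >= e.
With n=4, e=3, d=10:
C(10+4-1, 4-1) = C(13, 3) = 286
C(10-3+4-1, 4-1) = C(10, 3) = 120
h(10) = 286 - 120 = 166

166


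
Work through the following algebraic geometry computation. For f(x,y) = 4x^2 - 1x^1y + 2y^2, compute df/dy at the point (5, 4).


df/dy = (-1)*x^1 + 2*2*y^1
At (5,4): (-1)*5^1 + 2*2*4^1
= -5 + 16
= 11

11


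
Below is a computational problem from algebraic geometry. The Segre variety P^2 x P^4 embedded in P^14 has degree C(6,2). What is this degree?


The degree of the Segre variety P^2 x P^4 is C(m+n, m).
= C(6, 2)
= 15

15


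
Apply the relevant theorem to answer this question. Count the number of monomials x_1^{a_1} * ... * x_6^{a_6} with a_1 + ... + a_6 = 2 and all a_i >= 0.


The number of degree-2 monomials in 6 variables is C(d+n-1, n-1).
= C(2+6-1, 6-1) = C(7, 5)
= 21

21


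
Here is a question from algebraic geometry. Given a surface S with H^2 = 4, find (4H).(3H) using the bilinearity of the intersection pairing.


Using bilinearity of the intersection pairing on a surface S:
(aH).(bH) = ab * (H.H)
We have H^2 = 4.
D.E = (4H).(3H) = 4*3*4
= 12*4
= 48

48


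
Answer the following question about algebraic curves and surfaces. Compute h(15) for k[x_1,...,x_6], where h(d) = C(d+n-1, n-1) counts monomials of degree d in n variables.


The Hilbert function for the polynomial ring in 6 variables is:
h(d) = C(d+n-1, n-1)
h(15) = C(15+6-1, 6-1) = C(20, 5)
= 20! / (5! * 15!)
= 15504

15504


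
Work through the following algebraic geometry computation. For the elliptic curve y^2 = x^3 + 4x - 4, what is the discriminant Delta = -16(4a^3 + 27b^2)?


Compute each component:
4a^3 = 4*4^3 = 4*64 = 256
27b^2 = 27*(-4)^2 = 27*16 = 432
4a^3 + 27b^2 = 256 + 432 = 688
Delta = -16*688 = -11008

-11008


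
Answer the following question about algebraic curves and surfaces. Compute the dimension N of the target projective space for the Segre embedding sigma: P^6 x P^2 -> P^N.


The Segre embedding maps P^m x P^n into P^N via
all products of coordinates from each factor.
N = (m+1)(n+1) - 1
N = (6+1)(2+1) - 1
N = 7*3 - 1
N = 21 - 1 = 20

20


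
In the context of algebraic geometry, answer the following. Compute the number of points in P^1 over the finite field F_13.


P^1(F_13) has (q^(n+1) - 1)/(q - 1) points.
= 13^1 + 13^0
= 13 + 1
= 14

14


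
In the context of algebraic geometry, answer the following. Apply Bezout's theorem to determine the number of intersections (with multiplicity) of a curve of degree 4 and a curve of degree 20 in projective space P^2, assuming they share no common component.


Bezout's theorem states the intersection count equals the product of degrees.
Intersection count = 4 * 20 = 80

80


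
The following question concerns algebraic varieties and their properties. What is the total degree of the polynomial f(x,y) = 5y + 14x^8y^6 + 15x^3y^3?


Examine each term for its total degree (sum of exponents).
  Term '5y' has total degree 0+1 = 1.
  Term '14x^8y^6' has total degree 8+6 = 14.
  Term '15x^3y^3' has total degree 3+3 = 6.
The maximum total degree among all terms is 14.

14


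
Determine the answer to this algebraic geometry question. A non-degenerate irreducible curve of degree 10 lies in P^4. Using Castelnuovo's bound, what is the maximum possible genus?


Castelnuovo's bound: write d - 1 = m(r-1) + epsilon with 0 <= epsilon < r-1.
d - 1 = 10 - 1 = 9
r - 1 = 4 - 1 = 3
9 = 3*3 + 0, so m = 3, epsilon = 0
pi(d, r) = m(m-1)(r-1)/2 + m*epsilon
= 3*2*3/2 + 3*0
= 18/2 + 0
= 9 + 0 = 9

9


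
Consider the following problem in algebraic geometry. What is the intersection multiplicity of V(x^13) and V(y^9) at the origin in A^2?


The intersection multiplicity of V(x^a) and V(y^b) at the origin is:
I(O; V(x^13), V(y^9)) = dim_k(k[x,y]/(x^13, y^9))
A basis for k[x,y]/(x^13, y^9) is the set of monomials x^i * y^j
where 0 <= i < 13 and 0 <= j < 9.
The number of such monomials is 13 * 9 = 117

117


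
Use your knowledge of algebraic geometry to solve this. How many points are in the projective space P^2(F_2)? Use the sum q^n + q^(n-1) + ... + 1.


P^2(F_2) has (q^(n+1) - 1)/(q - 1) points.
= 2^2 + 2^1 + 2^0
= 4 + 2 + 1
= 7

7


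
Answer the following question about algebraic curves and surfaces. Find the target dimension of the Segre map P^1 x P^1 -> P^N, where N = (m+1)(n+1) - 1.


The Segre embedding maps P^m x P^n into P^N via
all products of coordinates from each factor.
N = (m+1)(n+1) - 1
N = (1+1)(1+1) - 1
N = 2*2 - 1
N = 4 - 1 = 3

3


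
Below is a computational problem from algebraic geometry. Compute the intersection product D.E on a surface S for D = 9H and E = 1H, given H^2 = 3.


Using bilinearity of the intersection pairing on a surface S:
(aH).(bH) = ab * (H.H)
We have H^2 = 3.
D.E = (9H).(1H) = 9*1*3
= 9*3
= 27

27


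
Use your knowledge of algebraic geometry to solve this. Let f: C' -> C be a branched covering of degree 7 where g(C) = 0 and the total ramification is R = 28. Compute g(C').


Riemann-Hurwitz formula: 2g' - 2 = d(2g - 2) + R
Given: d = 7, g = 0, R = 28
2g' - 2 = 7*(2*0 - 2) + 28
2g' - 2 = 7*(-2) + 28
2g' - 2 = -14 + 28 = 14
2g' = 16
g' = 8

8


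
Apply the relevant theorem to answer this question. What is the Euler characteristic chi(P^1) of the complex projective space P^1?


The complex projective space P^1 has one cell in each even real dimension 0, 2, ..., 2.
The cohomology groups are H^{2k}(P^1) = Z for k = 0,...,1, and 0 otherwise.
Euler characteristic = sum of Betti numbers = 1 per even-dimensional cohomology group.
chi(P^1) = 1 + 1 = 2

2


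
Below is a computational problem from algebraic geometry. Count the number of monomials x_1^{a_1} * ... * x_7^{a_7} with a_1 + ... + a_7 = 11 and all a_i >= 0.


The number of degree-11 monomials in 7 variables is C(d+n-1, n-1).
= C(11+7-1, 7-1) = C(17, 6)
= 12376

12376


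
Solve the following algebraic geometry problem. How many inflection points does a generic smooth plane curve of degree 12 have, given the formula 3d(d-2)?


For a general smooth plane curve C of degree d, the inflection points are
the intersection of C with its Hessian curve, which has degree 3(d-2).
By Bezout, the total intersection number is d * 3(d-2) = 12 * 30 = 360.
For a general curve every flex is ordinary, so each contributes
multiplicity 1 to C·Hess(C), and the number of distinct inflection
points is 3d(d-2).
Inflection points = 3*12*(12-2) = 3*12*10 = 360

360


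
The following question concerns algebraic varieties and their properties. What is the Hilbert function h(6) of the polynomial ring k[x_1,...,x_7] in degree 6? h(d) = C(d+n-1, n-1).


The Hilbert function for the polynomial ring in 7 variables is:
h(d) = C(d+n-1, n-1)
h(6) = C(6+7-1, 7-1) = C(12, 6)
= 12! / (6! * 6!)
= 924

924


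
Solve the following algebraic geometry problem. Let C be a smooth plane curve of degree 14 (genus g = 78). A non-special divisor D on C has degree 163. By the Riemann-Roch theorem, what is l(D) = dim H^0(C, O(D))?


First, compute the genus of a smooth plane curve of degree 14:
g = (d-1)(d-2)/2 = (14-1)(14-2)/2 = 78
For a non-special divisor D (i.e., h^1(D) = 0), Riemann-Roch gives:
l(D) = deg(D) - g + 1
Since deg(D) = 163 >= 2g - 1 = 155, D is non-special.
l(D) = 163 - 78 + 1 = 86

86


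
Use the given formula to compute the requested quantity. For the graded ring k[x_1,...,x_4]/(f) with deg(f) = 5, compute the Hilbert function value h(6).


For R = k[x_1,...,x_n]/(f) with f homogeneous of degree e:
The Hilbert series is (1 - t^e)/(1 - t)^n.
So h(d) = C(d+n-1, n-1) - C(d-e+n-1, n-1) for d >= e.
With n=4, e=5, d=6:
C(6+4-1, 4-1) = C(9, 3) = 84
C(6-5+4-1, 4-1) = C(4, 3) = 4
h(6) = 84 - 4 = 80

80


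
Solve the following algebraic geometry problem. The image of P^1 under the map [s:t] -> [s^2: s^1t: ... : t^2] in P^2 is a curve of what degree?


The rational normal curve in P^2 is the image of P^1 under the 2-uple Veronese.
A general hyperplane in P^2 pulls back to a degree-2 form on P^1, which has 2 zeros,
so the curve meets a general hyperplane in 2 points. Degree = 2.

2


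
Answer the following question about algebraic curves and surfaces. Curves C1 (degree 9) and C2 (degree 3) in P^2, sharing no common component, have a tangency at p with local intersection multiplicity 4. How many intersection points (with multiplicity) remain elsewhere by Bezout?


By Bezout's theorem, the total intersection number is d1 * d2.
Total = 9 * 3 = 27
Intersection multiplicity at p = 4
Remaining intersections = 27 - 4 = 23

23


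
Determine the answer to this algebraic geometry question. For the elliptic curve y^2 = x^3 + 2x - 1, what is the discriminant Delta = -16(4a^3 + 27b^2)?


Compute each component:
4a^3 = 4*2^3 = 4*8 = 32
27b^2 = 27*(-1)^2 = 27*1 = 27
4a^3 + 27b^2 = 32 + 27 = 59
Delta = -16*59 = -944

-944


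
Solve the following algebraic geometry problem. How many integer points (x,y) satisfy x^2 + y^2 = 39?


Systematically check integer values of x where x^2 <= 39.
For each valid x, check if 39 - x^2 is a perfect square.
Total integer solutions found: 0

0


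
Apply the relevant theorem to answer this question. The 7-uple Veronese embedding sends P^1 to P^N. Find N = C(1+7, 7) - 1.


The Veronese embedding v_d: P^n -> P^N maps each point to all
degree-d monomials in n+1 homogeneous coordinates.
N = C(n+d, d) - 1
N = C(1+7, 7) - 1
N = C(8, 7) - 1
C(8, 7) = 8
N = 8 - 1 = 7

7


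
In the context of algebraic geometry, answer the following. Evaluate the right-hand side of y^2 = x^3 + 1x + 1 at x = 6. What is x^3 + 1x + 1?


Compute x^3 + 1x + 1 at x = 6:
x^3 = 6^3 = 216
1*x = 1*6 = 6
Sum: 216 + 6 + 1 = 223

223


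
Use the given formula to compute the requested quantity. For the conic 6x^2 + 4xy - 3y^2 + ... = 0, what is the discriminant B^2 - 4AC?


The discriminant of a conic Ax^2 + Bxy + Cy^2 + ... = 0 is B^2 - 4AC.
B^2 = 4^2 = 16
4AC = 4*6*(-3) = -72
Discriminant = 16 + 72 = 88

88


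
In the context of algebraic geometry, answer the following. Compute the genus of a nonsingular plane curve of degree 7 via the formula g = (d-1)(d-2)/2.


Using the genus formula for smooth plane curves:
g = (d-1)(d-2)/2
g = (7-1)(7-2)/2
g = 6*5/2
g = 30/2 = 15

15


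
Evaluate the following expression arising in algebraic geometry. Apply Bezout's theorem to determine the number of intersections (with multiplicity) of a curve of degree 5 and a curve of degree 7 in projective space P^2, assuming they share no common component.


Bezout's theorem states the intersection count equals the product of degrees.
Intersection count = 5 * 7 = 35

35


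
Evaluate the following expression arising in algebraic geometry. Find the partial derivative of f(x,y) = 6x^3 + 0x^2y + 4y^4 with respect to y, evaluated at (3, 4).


df/dy = 0*x^2 + 4*4*y^3
At (3,4): 0*3^2 + 4*4*4^3
= 0 + 1024
= 1024

1024


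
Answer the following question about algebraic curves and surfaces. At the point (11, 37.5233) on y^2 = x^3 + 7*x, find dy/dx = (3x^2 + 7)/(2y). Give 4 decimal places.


Using implicit differentiation of y^2 = x^3 + 7*x:
2y * dy/dx = 3x^2 + 7
dy/dx = (3x^2 + 7)/(2y)
Numerator: 3*11^2 + 7 = 370
Denominator: 2*37.5233 = 75.0466
dy/dx = 370/75.0466 = 4.9303

4.9303


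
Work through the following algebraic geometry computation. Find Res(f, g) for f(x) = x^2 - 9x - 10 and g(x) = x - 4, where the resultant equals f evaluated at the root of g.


For Res(f, x - c), we evaluate f at x = c.
f(4) = 4^2 - 9*4 - 10
= 16 - 36 - 10
= -20 - 10 = -30
Res(f, g) = -30

-30


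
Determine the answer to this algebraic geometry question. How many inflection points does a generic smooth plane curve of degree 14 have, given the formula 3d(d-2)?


For a general smooth plane curve C of degree d, the inflection points are
the intersection of C with its Hessian curve, which has degree 3(d-2).
By Bezout, the total intersection number is d * 3(d-2) = 14 * 36 = 504.
For a general curve every flex is ordinary, so each contributes
multiplicity 1 to C·Hess(C), and the number of distinct inflection
points is 3d(d-2).
Inflection points = 3*14*(14-2) = 3*14*12 = 504

504


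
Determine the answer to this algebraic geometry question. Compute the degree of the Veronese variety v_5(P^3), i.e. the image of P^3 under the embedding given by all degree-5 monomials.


The Veronese variety v_5(P^3) has degree d^r.
d^r = 5^3 = 125

125


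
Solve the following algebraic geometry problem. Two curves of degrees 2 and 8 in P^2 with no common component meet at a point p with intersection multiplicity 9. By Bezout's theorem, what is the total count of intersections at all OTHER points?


By Bezout's theorem, the total intersection number is d1 * d2.
Total = 2 * 8 = 16
Intersection multiplicity at p = 9
Remaining intersections = 16 - 9 = 7

7


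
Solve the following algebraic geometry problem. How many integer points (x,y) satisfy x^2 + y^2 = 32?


Systematically check integer values of x where x^2 <= 32.
For each valid x, check if 32 - x^2 is a perfect square.
x=4: 32 - 16 = 16, sqrt = 4 (valid)
Total integer solutions found: 4

4


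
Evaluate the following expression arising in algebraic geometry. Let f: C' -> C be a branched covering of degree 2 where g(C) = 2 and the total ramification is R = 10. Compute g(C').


Riemann-Hurwitz formula: 2g' - 2 = d(2g - 2) + R
Given: d = 2, g = 2, R = 10
2g' - 2 = 2*(2*2 - 2) + 10
2g' - 2 = 2*2 + 10
2g' - 2 = 4 + 10 = 14
2g' = 16
g' = 8

8


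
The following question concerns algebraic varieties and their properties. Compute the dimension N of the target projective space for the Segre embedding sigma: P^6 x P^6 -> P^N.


The Segre embedding maps P^m x P^n into P^N via
all products of coordinates from each factor.
N = (m+1)(n+1) - 1
N = (6+1)(6+1) - 1
N = 7*7 - 1
N = 49 - 1 = 48

48


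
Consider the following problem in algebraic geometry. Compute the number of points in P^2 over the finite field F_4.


P^2(F_4) has (q^(n+1) - 1)/(q - 1) points.
= 4^2 + 4^1 + 4^0
= 16 + 4 + 1
= 21

21


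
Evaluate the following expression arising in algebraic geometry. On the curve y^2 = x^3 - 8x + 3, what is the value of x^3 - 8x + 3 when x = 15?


Compute x^3 - 8x + 3 at x = 15:
x^3 = 15^3 = 3375
(-8)*x = (-8)*15 = -120
Sum: 3375 - 120 + 3 = 3258

3258


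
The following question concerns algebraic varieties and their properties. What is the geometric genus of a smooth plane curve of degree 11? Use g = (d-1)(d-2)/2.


Using the genus formula for smooth plane curves:
g = (d-1)(d-2)/2
g = (11-1)(11-2)/2
g = 10*9/2
g = 90/2 = 45

45


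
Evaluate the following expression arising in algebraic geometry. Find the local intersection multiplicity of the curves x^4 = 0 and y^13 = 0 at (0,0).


The intersection multiplicity of V(x^a) and V(y^b) at the origin is:
I(O; V(x^4), V(y^13)) = dim_k(k[x,y]/(x^4, y^13))
A basis for k[x,y]/(x^4, y^13) is the set of monomials x^i * y^j
where 0 <= i < 4 and 0 <= j < 13.
The number of such monomials is 4 * 13 = 52

52


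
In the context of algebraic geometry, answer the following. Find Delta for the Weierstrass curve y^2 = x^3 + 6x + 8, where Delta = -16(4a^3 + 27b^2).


Compute each component:
4a^3 = 4*6^3 = 4*216 = 864
27b^2 = 27*8^2 = 27*64 = 1728
4a^3 + 27b^2 = 864 + 1728 = 2592
Delta = -16*2592 = -41472

-41472


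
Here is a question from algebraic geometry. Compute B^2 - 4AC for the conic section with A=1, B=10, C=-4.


The discriminant of a conic Ax^2 + Bxy + Cy^2 + ... = 0 is B^2 - 4AC.
B^2 = 10^2 = 100
4AC = 4*1*(-4) = -16
Discriminant = 100 + 16 = 116

116


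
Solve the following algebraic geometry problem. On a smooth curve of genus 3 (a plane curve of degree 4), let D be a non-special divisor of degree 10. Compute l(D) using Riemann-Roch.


First, compute the genus of a smooth plane curve of degree 4:
g = (d-1)(d-2)/2 = (4-1)(4-2)/2 = 3
For a non-special divisor D (i.e., h^1(D) = 0), Riemann-Roch gives:
l(D) = deg(D) - g + 1
Since deg(D) = 10 >= 2g - 1 = 5, D is non-special.
l(D) = 10 - 3 + 1 = 8

8


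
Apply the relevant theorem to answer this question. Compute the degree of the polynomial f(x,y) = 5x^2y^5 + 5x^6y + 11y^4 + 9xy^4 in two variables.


Examine each term for its total degree (sum of exponents).
  Term '5x^2y^5' has total degree 2+5 = 7.
  Term '5x^6y' has total degree 6+1 = 7.
  Term '11y^4' has total degree 0+4 = 4.
  Term '9xy^4' has total degree 1+4 = 5.
The maximum total degree among all terms is 7.

7


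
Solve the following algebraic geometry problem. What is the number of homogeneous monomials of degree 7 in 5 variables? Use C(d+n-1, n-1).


The number of degree-7 monomials in 5 variables is C(d+n-1, n-1).
= C(7+5-1, 5-1) = C(11, 4)
= 330

330


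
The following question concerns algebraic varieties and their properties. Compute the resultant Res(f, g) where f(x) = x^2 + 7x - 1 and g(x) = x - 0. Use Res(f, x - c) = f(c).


For Res(f, x - c), we evaluate f at x = c.
f(0) = 0^2 + 7*0 - 1
= 0 + 0 - 1
= 0 - 1 = -1
Res(f, g) = -1

-1


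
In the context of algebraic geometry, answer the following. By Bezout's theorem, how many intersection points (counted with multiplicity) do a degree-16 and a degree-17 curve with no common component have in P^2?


Bezout's theorem states the intersection count equals the product of degrees.
Intersection count = 16 * 17 = 272

272


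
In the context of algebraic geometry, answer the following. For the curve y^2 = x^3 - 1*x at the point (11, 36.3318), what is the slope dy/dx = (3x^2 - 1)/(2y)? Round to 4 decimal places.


Using implicit differentiation of y^2 = x^3 - 1*x:
2y * dy/dx = 3x^2 - 1
dy/dx = (3x^2 - 1)/(2y)
Numerator: 3*11^2 - 1 = 362
Denominator: 2*36.3318 = 72.6636
dy/dx = 362/72.6636 = 4.9819

4.9819


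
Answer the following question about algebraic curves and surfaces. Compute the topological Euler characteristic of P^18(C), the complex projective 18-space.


The complex projective space P^18 has one cell in each even real dimension 0, 2, ..., 36.
The cohomology groups are H^{2k}(P^18) = Z for k = 0,...,18, and 0 otherwise.
Euler characteristic = sum of Betti numbers = 1 per even-dimensional cohomology group.
chi(P^18) = 18 + 1 = 19

19


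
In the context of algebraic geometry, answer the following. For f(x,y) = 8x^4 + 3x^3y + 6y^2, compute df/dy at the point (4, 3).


df/dy = 3*x^3 + 2*6*y^1
At (4,3): 3*4^3 + 2*6*3^1
= 192 + 36
= 228

228


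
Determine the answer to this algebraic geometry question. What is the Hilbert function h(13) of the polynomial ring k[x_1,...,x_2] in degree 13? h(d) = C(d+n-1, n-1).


The Hilbert function for the polynomial ring in 2 variables is:
h(d) = C(d+n-1, n-1)
h(13) = C(13+2-1, 2-1) = C(14, 1)
= 14! / (1! * 13!)
= 14

14


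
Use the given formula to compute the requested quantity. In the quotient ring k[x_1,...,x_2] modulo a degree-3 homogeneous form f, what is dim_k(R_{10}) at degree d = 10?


For R = k[x_1,...,x_n]/(f) with f homogeneous of degree e:
The Hilbert series is (1 - t^e)/(1 - t)^n.
So h(d) = C(d+n-1, n-1) - C(d-e+n-1, n-1) for d >= e.
With n=2, e=3, d=10:
C(10+2-1, 2-1) = C(11, 1) = 11
C(10-3+2-1, 2-1) = C(8, 1) = 8
h(10) = 11 - 8 = 3

3


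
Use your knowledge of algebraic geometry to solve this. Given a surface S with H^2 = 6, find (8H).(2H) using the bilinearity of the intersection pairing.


Using bilinearity of the intersection pairing on a surface S:
(aH).(bH) = ab * (H.H)
We have H^2 = 6.
D.E = (8H).(2H) = 8*2*6
= 16*6
= 96

96


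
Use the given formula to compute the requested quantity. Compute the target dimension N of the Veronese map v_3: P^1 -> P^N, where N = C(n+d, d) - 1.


The Veronese embedding v_d: P^n -> P^N maps each point to all
degree-d monomials in n+1 homogeneous coordinates.
N = C(n+d, d) - 1
N = C(1+3, 3) - 1
N = C(4, 3) - 1
C(4, 3) = 4
N = 4 - 1 = 3

3


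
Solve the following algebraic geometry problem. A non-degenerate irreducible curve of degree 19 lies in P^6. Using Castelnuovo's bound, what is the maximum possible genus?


Castelnuovo's bound: write d - 1 = m(r-1) + epsilon with 0 <= epsilon < r-1.
d - 1 = 19 - 1 = 18
r - 1 = 6 - 1 = 5
18 = 3*5 + 3, so m = 3, epsilon = 3
pi(d, r) = m(m-1)(r-1)/2 + m*epsilon
= 3*2*5/2 + 3*3
= 30/2 + 9
= 15 + 9 = 24

24


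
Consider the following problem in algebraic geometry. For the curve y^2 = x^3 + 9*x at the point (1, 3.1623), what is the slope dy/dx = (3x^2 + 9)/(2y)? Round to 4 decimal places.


Using implicit differentiation of y^2 = x^3 + 9*x:
2y * dy/dx = 3x^2 + 9
dy/dx = (3x^2 + 9)/(2y)
Numerator: 3*1^2 + 9 = 12
Denominator: 2*3.1623 = 6.3246
dy/dx = 12/6.3246 = 1.8974

1.8974


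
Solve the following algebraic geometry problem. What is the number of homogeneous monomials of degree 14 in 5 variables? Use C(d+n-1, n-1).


The number of degree-14 monomials in 5 variables is C(d+n-1, n-1).
= C(14+5-1, 5-1) = C(18, 4)
= 3060

3060


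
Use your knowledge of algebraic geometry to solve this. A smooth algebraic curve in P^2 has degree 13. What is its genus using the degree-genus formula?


Using the genus formula for smooth plane curves:
g = (d-1)(d-2)/2
g = (13-1)(13-2)/2
g = 12*11/2
g = 132/2 = 66

66


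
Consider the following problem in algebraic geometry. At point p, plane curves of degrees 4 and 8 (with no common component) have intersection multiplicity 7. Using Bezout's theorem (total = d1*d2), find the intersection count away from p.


By Bezout's theorem, the total intersection number is d1 * d2.
Total = 4 * 8 = 32
Intersection multiplicity at p = 7
Remaining intersections = 32 - 7 = 25

25


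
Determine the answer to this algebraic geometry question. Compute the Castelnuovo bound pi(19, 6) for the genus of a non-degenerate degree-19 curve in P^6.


Castelnuovo's bound: write d - 1 = m(r-1) + epsilon with 0 <= epsilon < r-1.
d - 1 = 19 - 1 = 18
r - 1 = 6 - 1 = 5
18 = 3*5 + 3, so m = 3, epsilon = 3
pi(d, r) = m(m-1)(r-1)/2 + m*epsilon
= 3*2*5/2 + 3*3
= 30/2 + 9
= 15 + 9 = 24

24


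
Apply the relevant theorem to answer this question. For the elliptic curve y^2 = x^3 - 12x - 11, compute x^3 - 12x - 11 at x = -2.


Compute x^3 - 12x - 11 at x = -2:
x^3 = (-2)^3 = -8
(-12)*x = (-12)*(-2) = 24
Sum: -8 + 24 - 11 = 5

5


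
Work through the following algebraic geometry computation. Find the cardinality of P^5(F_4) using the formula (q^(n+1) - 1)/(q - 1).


P^5(F_4) has (q^(n+1) - 1)/(q - 1) points.
= 4^5 + 4^4 + 4^3 + 4^2 + 4^1 + 4^0
= 1024 + 256 + 64 + 16 + 4 + 1
= 1365

1365


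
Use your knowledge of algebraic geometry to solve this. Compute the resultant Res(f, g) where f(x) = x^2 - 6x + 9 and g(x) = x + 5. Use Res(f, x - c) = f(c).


For Res(f, x - c), we evaluate f at x = c.
f(-5) = (-5)^2 - 6*(-5) + 9
= 25 + 30 + 9
= 55 + 9 = 64
Res(f, g) = 64

64


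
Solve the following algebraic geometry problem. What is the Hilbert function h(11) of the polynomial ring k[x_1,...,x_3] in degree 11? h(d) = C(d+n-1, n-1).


The Hilbert function for the polynomial ring in 3 variables is:
h(d) = C(d+n-1, n-1)
h(11) = C(11+3-1, 3-1) = C(13, 2)
= 13! / (2! * 11!)
= 78

78


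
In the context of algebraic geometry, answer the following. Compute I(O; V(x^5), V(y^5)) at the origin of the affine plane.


The intersection multiplicity of V(x^a) and V(y^b) at the origin is:
I(O; V(x^5), V(y^5)) = dim_k(k[x,y]/(x^5, y^5))
A basis for k[x,y]/(x^5, y^5) is the set of monomials x^i * y^j
where 0 <= i < 5 and 0 <= j < 5.
The number of such monomials is 5 * 5 = 25

25


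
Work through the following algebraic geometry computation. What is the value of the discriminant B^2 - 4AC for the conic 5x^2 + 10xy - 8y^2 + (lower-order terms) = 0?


The discriminant of a conic Ax^2 + Bxy + Cy^2 + ... = 0 is B^2 - 4AC.
B^2 = 10^2 = 100
4AC = 4*5*(-8) = -160
Discriminant = 100 + 160 = 260

260


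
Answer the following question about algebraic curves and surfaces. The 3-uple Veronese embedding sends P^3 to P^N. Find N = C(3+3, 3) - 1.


The Veronese embedding v_d: P^n -> P^N maps each point to all
degree-d monomials in n+1 homogeneous coordinates.
N = C(n+d, d) - 1
N = C(3+3, 3) - 1
N = C(6, 3) - 1
C(6, 3) = 20
N = 20 - 1 = 19

19


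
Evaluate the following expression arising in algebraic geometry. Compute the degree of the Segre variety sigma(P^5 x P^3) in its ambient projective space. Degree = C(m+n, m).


The degree of the Segre variety P^5 x P^3 is C(m+n, m).
= C(8, 5)
= 56

56


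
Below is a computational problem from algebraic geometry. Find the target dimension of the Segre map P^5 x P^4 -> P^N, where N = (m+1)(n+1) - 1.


The Segre embedding maps P^m x P^n into P^N via
all products of coordinates from each factor.
N = (m+1)(n+1) - 1
N = (5+1)(4+1) - 1
N = 6*5 - 1
N = 30 - 1 = 29

29


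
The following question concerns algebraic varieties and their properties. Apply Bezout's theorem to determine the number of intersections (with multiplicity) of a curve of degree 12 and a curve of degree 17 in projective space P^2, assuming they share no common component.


Bezout's theorem states the intersection count equals the product of degrees.
Intersection count = 12 * 17 = 204

204


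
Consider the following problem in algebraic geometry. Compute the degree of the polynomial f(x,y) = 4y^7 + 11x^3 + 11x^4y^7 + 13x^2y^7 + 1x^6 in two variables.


Examine each term for its total degree (sum of exponents).
  Term '4y^7' has total degree 0+7 = 7.
  Term '11x^3' has total degree 3+0 = 3.
  Term '11x^4y^7' has total degree 4+7 = 11.
  Term '13x^2y^7' has total degree 2+7 = 9.
  Term '1x^6' has total degree 6+0 = 6.
The maximum total degree among all terms is 11.

11


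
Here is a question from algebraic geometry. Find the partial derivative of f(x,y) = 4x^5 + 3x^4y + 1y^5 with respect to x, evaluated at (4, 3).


df/dx = 5*4*x^4 + 4*3*x^3*y
At (4,3): 5*4*4^4 + 4*3*4^3*3
= 5120 + 2304
= 7424

7424


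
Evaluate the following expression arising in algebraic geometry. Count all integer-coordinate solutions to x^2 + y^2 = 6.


Systematically check integer values of x where x^2 <= 6.
For each valid x, check if 6 - x^2 is a perfect square.
Total integer solutions found: 0

0


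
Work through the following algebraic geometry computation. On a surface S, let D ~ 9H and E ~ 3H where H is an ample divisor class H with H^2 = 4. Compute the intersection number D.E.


Using bilinearity of the intersection pairing on a surface S:
(aH).(bH) = ab * (H.H)
We have H^2 = 4.
D.E = (9H).(3H) = 9*3*4
= 27*4
= 108

108


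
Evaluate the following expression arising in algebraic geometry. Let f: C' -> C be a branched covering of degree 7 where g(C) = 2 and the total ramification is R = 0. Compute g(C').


Riemann-Hurwitz formula: 2g' - 2 = d(2g - 2) + R
Given: d = 7, g = 2, R = 0
2g' - 2 = 7*(2*2 - 2) + 0
2g' - 2 = 7*2 + 0
2g' - 2 = 14 + 0 = 14
2g' = 16
g' = 8

8


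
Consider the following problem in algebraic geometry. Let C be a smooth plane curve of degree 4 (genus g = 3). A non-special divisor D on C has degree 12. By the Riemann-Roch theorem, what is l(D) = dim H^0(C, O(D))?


First, compute the genus of a smooth plane curve of degree 4:
g = (d-1)(d-2)/2 = (4-1)(4-2)/2 = 3
For a non-special divisor D (i.e., h^1(D) = 0), Riemann-Roch gives:
l(D) = deg(D) - g + 1
Since deg(D) = 12 >= 2g - 1 = 5, D is non-special.
l(D) = 12 - 3 + 1 = 10

10


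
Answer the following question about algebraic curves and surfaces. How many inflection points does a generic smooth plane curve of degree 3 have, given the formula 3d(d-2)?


For a general smooth plane curve C of degree d, the inflection points are
the intersection of C with its Hessian curve, which has degree 3(d-2).
By Bezout, the total intersection number is d * 3(d-2) = 3 * 3 = 9.
For a general curve every flex is ordinary, so each contributes
multiplicity 1 to C·Hess(C), and the number of distinct inflection
points is 3d(d-2).
Inflection points = 3*3*(3-2) = 3*3*1 = 9

9


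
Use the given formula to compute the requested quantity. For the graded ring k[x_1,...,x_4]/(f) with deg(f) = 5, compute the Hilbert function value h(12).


For R = k[x_1,...,x_n]/(f) with f homogeneous of degree e:
The Hilbert series is (1 - t^e)/(1 - t)^n.
So h(d) = C(d+n-1, n-1) - C(d-e+n-1, n-1) for d >= e.
With n=4, e=5, d=12:
C(12+4-1, 4-1) = C(15, 3) = 455
C(12-5+4-1, 4-1) = C(10, 3) = 120
h(12) = 455 - 120 = 335

335


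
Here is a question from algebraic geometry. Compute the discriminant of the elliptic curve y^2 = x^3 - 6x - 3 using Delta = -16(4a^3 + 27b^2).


Compute each component:
4a^3 = 4*(-6)^3 = 4*(-216) = -864
27b^2 = 27*(-3)^2 = 27*9 = 243
4a^3 + 27b^2 = -864 + 243 = -621
Delta = -16*(-621) = 9936

9936


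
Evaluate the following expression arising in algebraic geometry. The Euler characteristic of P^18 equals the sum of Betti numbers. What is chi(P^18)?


The complex projective space P^18 has one cell in each even real dimension 0, 2, ..., 36.
The cohomology groups are H^{2k}(P^18) = Z for k = 0,...,18, and 0 otherwise.
Euler characteristic = sum of Betti numbers = 1 per even-dimensional cohomology group.
chi(P^18) = 18 + 1 = 19

19


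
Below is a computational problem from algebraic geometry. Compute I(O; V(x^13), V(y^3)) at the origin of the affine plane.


The intersection multiplicity of V(x^a) and V(y^b) at the origin is:
I(O; V(x^13), V(y^3)) = dim_k(k[x,y]/(x^13, y^3))
A basis for k[x,y]/(x^13, y^3) is the set of monomials x^i * y^j
where 0 <= i < 13 and 0 <= j < 3.
The number of such monomials is 13 * 3 = 39

39


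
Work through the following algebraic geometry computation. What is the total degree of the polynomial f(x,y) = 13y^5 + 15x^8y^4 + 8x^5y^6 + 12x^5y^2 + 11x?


Examine each term for its total degree (sum of exponents).
  Term '13y^5' has total degree 0+5 = 5.
  Term '15x^8y^4' has total degree 8+4 = 12.
  Term '8x^5y^6' has total degree 5+6 = 11.
  Term '12x^5y^2' has total degree 5+2 = 7.
  Term '11x' has total degree 1+0 = 1.
The maximum total degree among all terms is 12.

12


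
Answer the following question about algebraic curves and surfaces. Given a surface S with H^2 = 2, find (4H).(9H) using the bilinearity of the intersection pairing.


Using bilinearity of the intersection pairing on a surface S:
(aH).(bH) = ab * (H.H)
We have H^2 = 2.
D.E = (4H).(9H) = 4*9*2
= 36*2
= 72

72


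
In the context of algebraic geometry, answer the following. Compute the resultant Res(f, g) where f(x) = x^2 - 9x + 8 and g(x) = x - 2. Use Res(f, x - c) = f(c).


For Res(f, x - c), we evaluate f at x = c.
f(2) = 2^2 - 9*2 + 8
= 4 - 18 + 8
= -14 + 8 = -6
Res(f, g) = -6

-6


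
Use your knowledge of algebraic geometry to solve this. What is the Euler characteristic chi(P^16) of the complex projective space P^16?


The complex projective space P^16 has one cell in each even real dimension 0, 2, ..., 32.
The cohomology groups are H^{2k}(P^16) = Z for k = 0,...,16, and 0 otherwise.
Euler characteristic = sum of Betti numbers = 1 per even-dimensional cohomology group.
chi(P^16) = 16 + 1 = 17

17


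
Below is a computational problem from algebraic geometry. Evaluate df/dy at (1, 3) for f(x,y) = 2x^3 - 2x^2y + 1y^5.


df/dy = (-2)*x^2 + 5*1*y^4
At (1,3): (-2)*1^2 + 5*1*3^4
= -2 + 405
= 403

403


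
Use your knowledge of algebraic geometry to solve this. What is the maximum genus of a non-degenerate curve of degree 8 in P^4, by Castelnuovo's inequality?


Castelnuovo's bound: write d - 1 = m(r-1) + epsilon with 0 <= epsilon < r-1.
d - 1 = 8 - 1 = 7
r - 1 = 4 - 1 = 3
7 = 2*3 + 1, so m = 2, epsilon = 1
pi(d, r) = m(m-1)(r-1)/2 + m*epsilon
= 2*1*3/2 + 2*1
= 6/2 + 2
= 3 + 2 = 5

5


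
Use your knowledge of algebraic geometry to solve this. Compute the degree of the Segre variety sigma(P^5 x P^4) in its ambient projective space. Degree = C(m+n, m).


The degree of the Segre variety P^5 x P^4 is C(m+n, m).
= C(9, 5)
= 126

126


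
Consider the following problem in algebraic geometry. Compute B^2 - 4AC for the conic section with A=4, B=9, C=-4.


The discriminant of a conic Ax^2 + Bxy + Cy^2 + ... = 0 is B^2 - 4AC.
B^2 = 9^2 = 81
4AC = 4*4*(-4) = -64
Discriminant = 81 + 64 = 145

145


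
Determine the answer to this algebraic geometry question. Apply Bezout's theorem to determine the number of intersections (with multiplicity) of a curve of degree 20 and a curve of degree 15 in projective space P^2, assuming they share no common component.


Bezout's theorem states the intersection count equals the product of degrees.
Intersection count = 20 * 15 = 300

300


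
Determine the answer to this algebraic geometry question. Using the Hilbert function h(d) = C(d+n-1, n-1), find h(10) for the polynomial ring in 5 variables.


The Hilbert function for the polynomial ring in 5 variables is:
h(d) = C(d+n-1, n-1)
h(10) = C(10+5-1, 5-1) = C(14, 4)
= 14! / (4! * 10!)
= 1001

1001


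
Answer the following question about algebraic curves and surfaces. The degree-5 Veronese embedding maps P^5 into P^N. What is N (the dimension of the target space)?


The Veronese embedding v_d: P^n -> P^N maps each point to all
degree-d monomials in n+1 homogeneous coordinates.
N = C(n+d, d) - 1
N = C(5+5, 5) - 1
N = C(10, 5) - 1
C(10, 5) = 252
N = 252 - 1 = 251

251


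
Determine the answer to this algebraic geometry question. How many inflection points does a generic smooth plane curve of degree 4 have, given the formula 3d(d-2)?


For a general smooth plane curve C of degree d, the inflection points are
the intersection of C with its Hessian curve, which has degree 3(d-2).
By Bezout, the total intersection number is d * 3(d-2) = 4 * 6 = 24.
For a general curve every flex is ordinary, so each contributes
multiplicity 1 to C·Hess(C), and the number of distinct inflection
points is 3d(d-2).
Inflection points = 3*4*(4-2) = 3*4*2 = 24

24


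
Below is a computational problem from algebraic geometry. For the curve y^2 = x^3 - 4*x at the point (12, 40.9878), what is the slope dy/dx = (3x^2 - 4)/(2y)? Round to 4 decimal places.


Using implicit differentiation of y^2 = x^3 - 4*x:
2y * dy/dx = 3x^2 - 4
dy/dx = (3x^2 - 4)/(2y)
Numerator: 3*12^2 - 4 = 428
Denominator: 2*40.9878 = 81.9756
dy/dx = 428/81.9756 = 5.2211

5.2211


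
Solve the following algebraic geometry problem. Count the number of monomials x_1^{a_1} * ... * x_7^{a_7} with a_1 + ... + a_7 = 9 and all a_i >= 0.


The number of degree-9 monomials in 7 variables is C(d+n-1, n-1).
= C(9+7-1, 7-1) = C(15, 6)
= 5005

5005


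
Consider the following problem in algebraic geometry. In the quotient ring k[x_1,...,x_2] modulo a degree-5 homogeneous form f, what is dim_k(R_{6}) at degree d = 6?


For R = k[x_1,...,x_n]/(f) with f homogeneous of degree e:
The Hilbert series is (1 - t^e)/(1 - t)^n.
So h(d) = C(d+n-1, n-1) - C(d-e+n-1, n-1) for d >= e.
With n=2, e=5, d=6:
C(6+2-1, 2-1) = C(7, 1) = 7
C(6-5+2-1, 2-1) = C(2, 1) = 2
h(6) = 7 - 2 = 5

5


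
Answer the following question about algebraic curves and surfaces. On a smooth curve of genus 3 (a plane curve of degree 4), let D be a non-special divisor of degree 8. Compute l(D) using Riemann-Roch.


First, compute the genus of a smooth plane curve of degree 4:
g = (d-1)(d-2)/2 = (4-1)(4-2)/2 = 3
For a non-special divisor D (i.e., h^1(D) = 0), Riemann-Roch gives:
l(D) = deg(D) - g + 1
Since deg(D) = 8 >= 2g - 1 = 5, D is non-special.
l(D) = 8 - 3 + 1 = 6

6
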